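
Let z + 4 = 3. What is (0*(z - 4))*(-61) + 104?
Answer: 104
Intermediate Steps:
z = -1 (z = -4 + 3 = -1)
(0*(z - 4))*(-61) + 104 = (0*(-1 - 4))*(-61) + 104 = (0*(-5))*(-61) + 104 = 0*(-61) + 104 = 0 + 104 = 104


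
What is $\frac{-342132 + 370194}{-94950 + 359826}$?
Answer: $\frac{4677}{44146} \approx 0.10594$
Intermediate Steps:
$\frac{-342132 + 370194}{-94950 + 359826} = \frac{28062}{264876} = 28062 \cdot \frac{1}{264876} = \frac{4677}{44146}$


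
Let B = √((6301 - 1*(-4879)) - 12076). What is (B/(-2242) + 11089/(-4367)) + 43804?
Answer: 191280979/4367 - 4*I*√14/1121 ≈ 43801.0 - 0.013351*I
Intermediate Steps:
B = 8*I*√14 (B = √((6301 + 4879) - 12076) = √(11180 - 12076) = √(-896) = 8*I*√14 ≈ 29.933*I)
(B/(-2242) + 11089/(-4367)) + 43804 = ((8*I*√14)/(-2242) + 11089/(-4367)) + 43804 = ((8*I*√14)*(-1/2242) + 11089*(-1/4367)) + 43804 = (-4*I*√14/1121 - 11089/4367) + 43804 = (-11089/4367 - 4*I*√14/1121) + 43804 = 191280979/4367 - 4*I*√14/1121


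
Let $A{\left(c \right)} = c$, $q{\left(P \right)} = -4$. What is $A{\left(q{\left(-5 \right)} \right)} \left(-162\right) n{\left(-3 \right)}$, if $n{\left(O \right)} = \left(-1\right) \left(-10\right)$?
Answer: $6480$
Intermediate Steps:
$n{\left(O \right)} = 10$
$A{\left(q{\left(-5 \right)} \right)} \left(-162\right) n{\left(-3 \right)} = \left(-4\right) \left(-162\right) 10 = 648 \cdot 10 = 6480$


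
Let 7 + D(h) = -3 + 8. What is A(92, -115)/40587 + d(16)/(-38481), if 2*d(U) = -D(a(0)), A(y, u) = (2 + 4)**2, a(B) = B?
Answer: 448243/520609449 ≈ 0.00086100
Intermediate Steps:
A(y, u) = 36 (A(y, u) = 6**2 = 36)
D(h) = -2 (D(h) = -7 + (-3 + 8) = -7 + 5 = -2)
d(U) = 1 (d(U) = (-1*(-2))/2 = (1/2)*2 = 1)
A(92, -115)/40587 + d(16)/(-38481) = 36/40587 + 1/(-38481) = 36*(1/40587) + 1*(-1/38481) = 12/13529 - 1/38481 = 448243/520609449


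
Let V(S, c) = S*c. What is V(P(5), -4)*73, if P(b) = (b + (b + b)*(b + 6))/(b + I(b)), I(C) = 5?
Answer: -3358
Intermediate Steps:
P(b) = (b + 2*b*(6 + b))/(5 + b) (P(b) = (b + (b + b)*(b + 6))/(b + 5) = (b + (2*b)*(6 + b))/(5 + b) = (b + 2*b*(6 + b))/(5 + b))
V(P(5), -4)*73 = ((5*(13 + 2*5)/(5 + 5))*(-4))*73 = ((5*(13 + 10)/10)*(-4))*73 = ((5*(1/10)*23)*(-4))*73 = ((23/2)*(-4))*73 = -46*73 = -3358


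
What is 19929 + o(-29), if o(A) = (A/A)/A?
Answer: 577940/29 ≈ 19929.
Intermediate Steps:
o(A) = 1/A
19929 + o(-29) = 19929 + 1/(-29) = 19929 - 1/29 = 577940/29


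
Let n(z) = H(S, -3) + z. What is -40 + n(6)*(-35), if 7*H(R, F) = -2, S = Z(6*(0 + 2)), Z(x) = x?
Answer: -240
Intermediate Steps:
S = 12 (S = 6*(0 + 2) = 6*2 = 12)
H(R, F) = -2/7 (H(R, F) = (⅐)*(-2) = -2/7)
n(z) = -2/7 + z
-40 + n(6)*(-35) = -40 + (-2/7 + 6)*(-35) = -40 + (40/7)*(-35) = -40 - 200 = -240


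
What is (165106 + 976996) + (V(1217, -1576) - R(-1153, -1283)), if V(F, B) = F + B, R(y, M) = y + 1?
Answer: 1142895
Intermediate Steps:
R(y, M) = 1 + y
V(F, B) = B + F
(165106 + 976996) + (V(1217, -1576) - R(-1153, -1283)) = (165106 + 976996) + ((-1576 + 1217) - (1 - 1153)) = 1142102 + (-359 - 1*(-1152)) = 1142102 + (-359 + 1152) = 1142102 + 793 = 1142895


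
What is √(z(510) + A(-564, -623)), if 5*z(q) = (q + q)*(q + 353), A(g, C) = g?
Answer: 8*√2742 ≈ 418.91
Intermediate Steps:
z(q) = 2*q*(353 + q)/5 (z(q) = ((q + q)*(q + 353))/5 = ((2*q)*(353 + q))/5 = (2*q*(353 + q))/5 = 2*q*(353 + q)/5)
√(z(510) + A(-564, -623)) = √((⅖)*510*(353 + 510) - 564) = √((⅖)*510*863 - 564) = √(176052 - 564) = √175488 = 8*√2742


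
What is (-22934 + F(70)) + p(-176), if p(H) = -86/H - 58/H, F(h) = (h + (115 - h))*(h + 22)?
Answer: -135885/11 ≈ -12353.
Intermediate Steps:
F(h) = 2530 + 115*h (F(h) = 115*(22 + h) = 2530 + 115*h)
p(H) = -144/H
(-22934 + F(70)) + p(-176) = (-22934 + (2530 + 115*70)) - 144/(-176) = (-22934 + (2530 + 8050)) - 144*(-1/176) = (-22934 + 10580) + 9/11 = -12354 + 9/11 = -135885/11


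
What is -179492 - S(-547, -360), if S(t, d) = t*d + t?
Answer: -375865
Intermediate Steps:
S(t, d) = t + d*t (S(t, d) = d*t + t = t + d*t)
-179492 - S(-547, -360) = -179492 - (-547)*(1 - 360) = -179492 - (-547)*(-359) = -179492 - 1*196373 = -179492 - 196373 = -375865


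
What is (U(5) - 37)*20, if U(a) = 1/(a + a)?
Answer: -738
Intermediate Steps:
U(a) = 1/(2*a)
(U(5) - 37)*20 = ((½)/5 - 37)*20 = ((½)*(⅕) - 37)*20 = (⅒ - 37)*20 = -369/10*20 = -738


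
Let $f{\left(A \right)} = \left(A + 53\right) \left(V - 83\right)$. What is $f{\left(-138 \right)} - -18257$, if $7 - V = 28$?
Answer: $27097$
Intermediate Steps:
$V = -21$ ($V = 7 - 28 = -21$)
$f{\left(A \right)} = -5512 - 104 A$ ($f{\left(A \right)} = \left(A + 53\right) \left(-21 - 83\right) = \left(53 + A\right) \left(-104\right) = -5512 - 104 A$)
$f{\left(-138 \right)} - -18257 = \left(-5512 - -14352\right) - -18257 = \left(-5512 + 14352\right) + 18257 = 8840 + 18257 = 27097$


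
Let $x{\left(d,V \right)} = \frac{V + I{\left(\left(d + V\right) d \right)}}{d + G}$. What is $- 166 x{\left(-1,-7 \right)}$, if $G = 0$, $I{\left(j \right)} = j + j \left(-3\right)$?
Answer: $-3818$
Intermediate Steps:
$I{\left(j \right)} = - 2 j$ ($I{\left(j \right)} = j - 3 j = - 2 j$)
$x{\left(d,V \right)} = \frac{V - 2 d \left(V + d\right)}{d}$ ($x{\left(d,V \right)} = \frac{V - 2 \left(d + V\right) d}{d + 0} = \frac{V - 2 \left(V + d\right) d}{d} = \frac{V - 2 d \left(V + d\right)}{d}$)
$- 166 x{\left(-1,-7 \right)} = - 166 \frac{-7 - - 2 \left(-7 - 1\right)}{-1} = - 166 \left(- (-7 - \left(-2\right) \left(-8\right))\right) = - 166 \left(- (-7 - 16)\right) = - 166 \left(\left(-1\right) \left(-23\right)\right) = \left(-166\right) 23 = -3818$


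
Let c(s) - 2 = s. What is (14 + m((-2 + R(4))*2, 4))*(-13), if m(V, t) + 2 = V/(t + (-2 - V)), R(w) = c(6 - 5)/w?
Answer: -1339/9 ≈ -148.78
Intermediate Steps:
c(s) = 2 + s
R(w) = 3/w (R(w) = (2 + (6 - 5))/w = (2 + 1)/w = 3/w)
m(V, t) = -2 + V/(-2 + t - V) (m(V, t) = -2 + V/(t + (-2 - V)) = -2 + V/(-2 + t - V))
(14 + m((-2 + R(4))*2, 4))*(-13) = (14 + (-4 - 3*(-2 + 3/4)*2 + 2*4)/(2 + (-2 + 3/4)*2 - 1*4))*(-13) = (14 + (-4 - 3*(-2 + 3*(1/4))*2 + 8)/(2 + (-2 + 3*(1/4))*2 - 4))*(-13) = (14 + (-4 - 3*(-2 + 3/4)*2 + 8)/(2 + (-2 + 3/4)*2 - 4))*(-13) = (14 + (-4 - (-15)*2/4 + 8)/(2 - 5/4*2 - 4))*(-13) = (14 + (-4 - 3*(-5/2) + 8)/(2 - 5/2 - 4))*(-13) = (14 + (-4 + 15/2 + 8)/(-9/2))*(-13) = (14 - 2/9*23/2)*(-13) = (14 - 23/9)*(-13) = (103/9)*(-13) = -1339/9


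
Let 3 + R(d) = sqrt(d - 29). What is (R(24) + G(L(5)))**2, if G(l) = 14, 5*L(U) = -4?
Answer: (11 + I*sqrt(5))**2 ≈ 116.0 + 49.193*I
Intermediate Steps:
L(U) = -4/5 (L(U) = (1/5)*(-4) = -4/5)
R(d) = -3 + sqrt(-29 + d) (R(d) = -3 + sqrt(d - 29) = -3 + sqrt(-29 + d))
(R(24) + G(L(5)))**2 = ((-3 + sqrt(-29 + 24)) + 14)**2 = ((-3 + sqrt(-5)) + 14)**2 = ((-3 + I*sqrt(5)) + 14)**2 = (11 + I*sqrt(5))**2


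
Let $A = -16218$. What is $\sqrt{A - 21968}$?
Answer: $i \sqrt{38186} \approx 195.41 i$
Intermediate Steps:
$\sqrt{A - 21968} = \sqrt{-16218 - 21968} = \sqrt{-38186} = i \sqrt{38186}$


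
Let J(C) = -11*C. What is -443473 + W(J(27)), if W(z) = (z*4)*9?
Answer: -454165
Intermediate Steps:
W(z) = 36*z (W(z) = (4*z)*9 = 36*z)
-443473 + W(J(27)) = -443473 + 36*(-11*27) = -443473 + 36*(-297) = -443473 - 10692 = -454165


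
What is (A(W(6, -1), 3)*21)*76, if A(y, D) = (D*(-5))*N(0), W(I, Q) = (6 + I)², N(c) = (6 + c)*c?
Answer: 0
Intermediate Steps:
N(c) = c*(6 + c)
A(y, D) = 0 (A(y, D) = (D*(-5))*(0*(6 + 0)) = (-5*D)*(0*6) = -5*D*0 = 0)
(A(W(6, -1), 3)*21)*76 = (0*21)*76 = 0*76 = 0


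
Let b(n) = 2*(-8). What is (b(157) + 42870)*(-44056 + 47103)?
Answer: 130576138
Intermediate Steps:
b(n) = -16
(b(157) + 42870)*(-44056 + 47103) = (-16 + 42870)*(-44056 + 47103) = 42854*3047 = 130576138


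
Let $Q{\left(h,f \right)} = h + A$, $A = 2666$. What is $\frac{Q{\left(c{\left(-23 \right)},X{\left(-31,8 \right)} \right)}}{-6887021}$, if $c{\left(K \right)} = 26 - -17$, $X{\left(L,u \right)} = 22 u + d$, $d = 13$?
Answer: $- \frac{2709}{6887021} \approx -0.00039335$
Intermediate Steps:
$X{\left(L,u \right)} = 13 + 22 u$ ($X{\left(L,u \right)} = 22 u + 13 = 13 + 22 u$)
$c{\left(K \right)} = 43$ ($c{\left(K \right)} = 26 + 17 = 43$)
$Q{\left(h,f \right)} = 2666 + h$ ($Q{\left(h,f \right)} = h + 2666 = 2666 + h$)
$\frac{Q{\left(c{\left(-23 \right)},X{\left(-31,8 \right)} \right)}}{-6887021} = \frac{2666 + 43}{-6887021} = 2709 \left(- \frac{1}{6887021}\right) = - \frac{2709}{6887021}$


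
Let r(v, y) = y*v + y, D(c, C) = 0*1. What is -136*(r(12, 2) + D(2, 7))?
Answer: -3536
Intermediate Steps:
D(c, C) = 0
r(v, y) = y + v*y (r(v, y) = v*y + y = y + v*y)
-136*(r(12, 2) + D(2, 7)) = -136*(2*(1 + 12) + 0) = -136*(2*13 + 0) = -136*(26 + 0) = -136*26 = -3536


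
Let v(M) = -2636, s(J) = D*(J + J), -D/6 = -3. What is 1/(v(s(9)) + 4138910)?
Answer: 1/4136274 ≈ 2.4176e-7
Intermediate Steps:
D = 18 (D = -6*(-3) = 18)
s(J) = 36*J (s(J) = 18*(J + J) = 18*(2*J) = 36*J)
1/(v(s(9)) + 4138910) = 1/(-2636 + 4138910) = 1/4136274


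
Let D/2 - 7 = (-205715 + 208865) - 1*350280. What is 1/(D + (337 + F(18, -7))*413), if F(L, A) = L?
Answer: -1/547631 ≈ -1.8260e-6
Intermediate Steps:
D = -694246 (D = 14 + 2*((-205715 + 208865) - 1*350280) = 14 + 2*(3150 - 350280) = 14 + 2*(-347130) = 14 - 694260 = -694246)
1/(D + (337 + F(18, -7))*413) = 1/(-694246 + (337 + 18)*413) = 1/(-694246 + 355*413) = 1/(-694246 + 146615) = 1/(-547631) = -1/547631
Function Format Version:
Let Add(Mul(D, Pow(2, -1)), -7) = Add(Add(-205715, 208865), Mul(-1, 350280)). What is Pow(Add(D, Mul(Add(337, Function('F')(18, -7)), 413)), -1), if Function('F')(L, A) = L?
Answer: Rational(-1, 547631) ≈ -1.8260e-6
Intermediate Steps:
D = -694246 (D = Add(14, Mul(2, Add(Add(-205715, 208865), Mul(-1, 350280)))) = Add(14, Mul(2, Add(3150, -350280))) = Add(14, Mul(2, -347130)) = Add(14, -694260) = -694246)
Pow(Add(D, Mul(Add(337, Function('F')(18, -7)), 413)), -1) = Pow(Add(-694246, Mul(Add(337, 18), 413)), -1) = Pow(Add(-694246, Mul(355, 413)), -1) = Pow(Add(-694246, 146615), -1) = Pow(-547631, -1) = Rational(-1, 547631)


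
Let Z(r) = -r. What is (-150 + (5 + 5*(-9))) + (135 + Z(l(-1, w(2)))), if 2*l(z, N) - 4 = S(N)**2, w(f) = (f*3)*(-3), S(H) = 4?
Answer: -65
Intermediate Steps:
w(f) = -9*f (w(f) = (3*f)*(-3) = -9*f)
l(z, N) = 10 (l(z, N) = 2 + (1/2)*4**2 = 2 + (1/2)*16 = 2 + 8 = 10)
(-150 + (5 + 5*(-9))) + (135 + Z(l(-1, w(2)))) = (-150 + (5 + 5*(-9))) + (135 - 1*10) = (-150 + (5 - 45)) + (135 - 10) = (-150 - 40) + 125 = -190 + 125 = -65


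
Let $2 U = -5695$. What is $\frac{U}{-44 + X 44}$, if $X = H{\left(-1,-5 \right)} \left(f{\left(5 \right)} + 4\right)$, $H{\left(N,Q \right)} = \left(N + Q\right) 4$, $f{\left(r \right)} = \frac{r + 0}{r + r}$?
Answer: $\frac{5695}{9592} \approx 0.59372$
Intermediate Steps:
$f{\left(r \right)} = \frac{1}{2}$ ($f{\left(r \right)} = \frac{r}{2 r} = r \frac{1}{2 r} = \frac{1}{2}$)
$H{\left(N,Q \right)} = 4 N + 4 Q$
$X = -108$ ($X = \left(4 \left(-1\right) + 4 \left(-5\right)\right) \left(\frac{1}{2} + 4\right) = \left(-4 - 20\right) \frac{9}{2} = \left(-24\right) \frac{9}{2} = -108$)
$U = - \frac{5695}{2}$ ($U = \frac{1}{2} \left(-5695\right) = - \frac{5695}{2} \approx -2847.5$)
$\frac{U}{-44 + X 44} = - \frac{5695}{2 \left(-44 - 4752\right)} = - \frac{5695}{2 \left(-4796\right)} = \left(- \frac{5695}{2}\right) \left(- \frac{1}{4796}\right) = \frac{5695}{9592}$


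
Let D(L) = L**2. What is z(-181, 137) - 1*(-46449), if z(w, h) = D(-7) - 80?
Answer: 46418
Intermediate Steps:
z(w, h) = -31 (z(w, h) = (-7)**2 - 80 = 49 - 80 = -31)
z(-181, 137) - 1*(-46449) = -31 - 1*(-46449) = -31 + 46449 = 46418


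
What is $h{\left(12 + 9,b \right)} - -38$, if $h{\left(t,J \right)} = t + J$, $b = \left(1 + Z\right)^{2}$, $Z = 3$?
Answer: $75$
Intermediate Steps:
$b = 16$ ($b = \left(1 + 3\right)^{2} = 4^{2} = 16$)
$h{\left(t,J \right)} = J + t$
$h{\left(12 + 9,b \right)} - -38 = \left(16 + \left(12 + 9\right)\right) - -38 = \left(16 + 21\right) + 38 = 37 + 38 = 75$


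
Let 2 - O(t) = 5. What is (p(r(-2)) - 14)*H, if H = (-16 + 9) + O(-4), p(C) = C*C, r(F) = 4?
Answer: -20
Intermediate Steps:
O(t) = -3 (O(t) = 2 - 1*5 = 2 - 5 = -3)
p(C) = C²
H = -10 (H = (-16 + 9) - 3 = -7 - 3 = -10)
(p(r(-2)) - 14)*H = (4² - 14)*(-10) = (16 - 14)*(-10) = 2*(-10) = -20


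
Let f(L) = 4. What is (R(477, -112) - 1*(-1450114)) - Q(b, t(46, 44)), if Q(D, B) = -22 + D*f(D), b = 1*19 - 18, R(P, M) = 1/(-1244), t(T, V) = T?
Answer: 1803964207/1244 ≈ 1.4501e+6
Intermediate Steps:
R(P, M) = -1/1244
b = 1 (b = 19 - 18 = 1)
Q(D, B) = -22 + 4*D (Q(D, B) = -22 + D*4 = -22 + 4*D)
(R(477, -112) - 1*(-1450114)) - Q(b, t(46, 44)) = (-1/1244 - 1*(-1450114)) - (-22 + 4*1) = (-1/1244 + 1450114) - (-22 + 4) = 1803941815/1244 - 1*(-18) = 1803941815/1244 + 18 = 1803964207/1244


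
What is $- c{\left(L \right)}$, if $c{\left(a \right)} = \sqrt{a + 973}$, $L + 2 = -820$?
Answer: $- \sqrt{151} \approx -12.288$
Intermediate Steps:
$L = -822$ ($L = -2 - 820 = -822$)
$c{\left(a \right)} = \sqrt{973 + a}$
$- c{\left(L \right)} = - \sqrt{973 - 822} = - \sqrt{151}$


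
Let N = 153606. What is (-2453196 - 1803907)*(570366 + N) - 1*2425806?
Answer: -3082025798922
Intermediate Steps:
(-2453196 - 1803907)*(570366 + N) - 1*2425806 = (-2453196 - 1803907)*(570366 + 153606) - 1*2425806 = -4257103*723972 - 2425806 = -3082023373116 - 2425806 = -3082025798922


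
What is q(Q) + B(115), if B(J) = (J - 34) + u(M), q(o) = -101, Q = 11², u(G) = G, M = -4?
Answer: -24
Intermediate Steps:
Q = 121
B(J) = -38 + J (B(J) = (J - 34) - 4 = (-34 + J) - 4 = -38 + J)
q(Q) + B(115) = -101 + (-38 + 115) = -101 + 77 = -24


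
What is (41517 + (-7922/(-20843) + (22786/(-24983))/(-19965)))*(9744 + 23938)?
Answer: 1321628081378238700246/945108014235 ≈ 1.3984e+9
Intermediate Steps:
(41517 + (-7922/(-20843) + (22786/(-24983))/(-19965)))*(9744 + 23938) = (41517 + (-7922*(-1/20843) + (22786*(-1/24983))*(-1/19965)))*33682 = (41517 + (7922/20843 - 22786/24983*(-1/19965)))*33682 = (41517 + (7922/20843 + 22786/498785595))*33682 = (41517 + 3951854412188/10396188156585)*33682 = (431622495551351633/10396188156585)*33682 = 1321628081378238700246/945108014235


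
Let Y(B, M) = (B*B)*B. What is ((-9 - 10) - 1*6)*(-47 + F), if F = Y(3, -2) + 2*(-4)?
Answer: 700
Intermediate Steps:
Y(B, M) = B³ (Y(B, M) = B²*B = B³)
F = 19 (F = 3³ + 2*(-4) = 27 - 8 = 19)
((-9 - 10) - 1*6)*(-47 + F) = ((-9 - 10) - 1*6)*(-47 + 19) = (-19 - 6)*(-28) = -25*(-28) = 700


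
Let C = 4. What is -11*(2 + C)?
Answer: -66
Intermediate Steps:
-11*(2 + C) = -11*(2 + 4) = -11*6 = -66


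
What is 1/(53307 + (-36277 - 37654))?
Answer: -1/20624 ≈ -4.8487e-5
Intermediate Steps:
1/(53307 + (-36277 - 37654)) = 1/(53307 - 73931) = 1/(-20624) = -1/20624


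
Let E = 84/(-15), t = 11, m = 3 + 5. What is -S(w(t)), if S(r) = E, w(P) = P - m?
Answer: 28/5 ≈ 5.6000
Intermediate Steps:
m = 8
E = -28/5 (E = 84*(-1/15) = -28/5 ≈ -5.6000)
w(P) = -8 + P (w(P) = P - 1*8 = P - 8 = -8 + P)
S(r) = -28/5
-S(w(t)) = -1*(-28/5) = 28/5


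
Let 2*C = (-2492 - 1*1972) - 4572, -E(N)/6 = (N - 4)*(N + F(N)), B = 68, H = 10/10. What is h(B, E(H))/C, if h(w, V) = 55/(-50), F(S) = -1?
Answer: 11/45180 ≈ 0.00024347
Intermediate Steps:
H = 1 (H = 10*(1/10) = 1)
E(N) = -6*(-1 + N)*(-4 + N) (E(N) = -6*(N - 4)*(N - 1) = -6*(-4 + N)*(-1 + N) = -6*(-1 + N)*(-4 + N))
h(w, V) = -11/10 (h(w, V) = 55*(-1/50) = -11/10)
C = -4518 (C = ((-2492 - 1*1972) - 4572)/2 = ((-2492 - 1972) - 4572)/2 = (-4464 - 4572)/2 = (1/2)*(-9036) = -4518)
h(B, E(H))/C = -11/10/(-4518) = -11/10*(-1/4518) = 11/45180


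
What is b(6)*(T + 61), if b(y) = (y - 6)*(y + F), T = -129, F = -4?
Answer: 0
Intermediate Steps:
b(y) = (-6 + y)*(-4 + y) (b(y) = (y - 6)*(y - 4) = (-6 + y)*(-4 + y))
b(6)*(T + 61) = (24 + 6**2 - 10*6)*(-129 + 61) = (24 + 36 - 60)*(-68) = 0*(-68) = 0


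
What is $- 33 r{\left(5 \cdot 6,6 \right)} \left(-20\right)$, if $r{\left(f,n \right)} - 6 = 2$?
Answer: $5280$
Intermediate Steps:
$r{\left(f,n \right)} = 8$ ($r{\left(f,n \right)} = 6 + 2 = 8$)
$- 33 r{\left(5 \cdot 6,6 \right)} \left(-20\right) = \left(-33\right) 8 \left(-20\right) = \left(-264\right) \left(-20\right) = 5280$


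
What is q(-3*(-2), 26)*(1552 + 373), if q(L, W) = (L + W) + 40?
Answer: 138600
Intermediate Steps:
q(L, W) = 40 + L + W
q(-3*(-2), 26)*(1552 + 373) = (40 - 3*(-2) + 26)*(1552 + 373) = (40 + 6 + 26)*1925 = 72*1925 = 138600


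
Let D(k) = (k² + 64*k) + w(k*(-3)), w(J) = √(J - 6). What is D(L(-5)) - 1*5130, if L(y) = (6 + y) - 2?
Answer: -5193 + I*√3 ≈ -5193.0 + 1.732*I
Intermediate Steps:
L(y) = 4 + y
w(J) = √(-6 + J)
D(k) = k² + √(-6 - 3*k) + 64*k (D(k) = (k² + 64*k) + √(-6 + k*(-3)) = (k² + 64*k) + √(-6 - 3*k) = k² + √(-6 - 3*k) + 64*k)
D(L(-5)) - 1*5130 = ((4 - 5)² + √(-6 - 3*(4 - 5)) + 64*(4 - 5)) - 1*5130 = ((-1)² + √(-6 - 3*(-1)) + 64*(-1)) - 5130 = (1 + √(-6 + 3) - 64) - 5130 = (1 + √(-3) - 64) - 5130 = (1 + I*√3 - 64) - 5130 = (-63 + I*√3) - 5130 = -5193 + I*√3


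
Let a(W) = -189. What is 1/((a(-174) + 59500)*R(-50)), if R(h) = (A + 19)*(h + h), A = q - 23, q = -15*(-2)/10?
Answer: 1/5931100 ≈ 1.6860e-7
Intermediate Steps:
q = 3 (q = 30*(⅒) = 3)
A = -20 (A = 3 - 23 = -20)
R(h) = -2*h (R(h) = (-20 + 19)*(h + h) = -2*h)
1/((a(-174) + 59500)*R(-50)) = 1/((-189 + 59500)*((-2*(-50)))) = 1/(59311*100) = (1/59311)*(1/100) = 1/5931100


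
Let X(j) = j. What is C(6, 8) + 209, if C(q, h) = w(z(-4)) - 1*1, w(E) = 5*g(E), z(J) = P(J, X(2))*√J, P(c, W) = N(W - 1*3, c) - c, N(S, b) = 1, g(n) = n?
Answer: 208 + 50*I ≈ 208.0 + 50.0*I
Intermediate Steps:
P(c, W) = 1 - c
z(J) = √J*(1 - J) (z(J) = (1 - J)*√J = √J*(1 - J))
w(E) = 5*E
C(q, h) = -1 + 50*I (C(q, h) = 5*(√(-4)*(1 - 1*(-4))) - 1*1 = 5*((2*I)*(1 + 4)) - 1 = 5*((2*I)*5) - 1 = 5*(10*I) - 1 = 50*I - 1 = -1 + 50*I)
C(6, 8) + 209 = (-1 + 50*I) + 209 = 208 + 50*I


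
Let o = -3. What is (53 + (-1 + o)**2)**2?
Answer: 4761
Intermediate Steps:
(53 + (-1 + o)**2)**2 = (53 + (-1 - 3)**2)**2 = (53 + (-4)**2)**2 = (53 + 16)**2 = 69**2 = 4761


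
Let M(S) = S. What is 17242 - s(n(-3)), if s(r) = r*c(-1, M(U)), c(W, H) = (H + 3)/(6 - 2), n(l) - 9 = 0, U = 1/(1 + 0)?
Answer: 17233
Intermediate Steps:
U = 1 (U = 1/1 = 1)
n(l) = 9 (n(l) = 9 + 0 = 9)
c(W, H) = ¾ + H/4 (c(W, H) = (3 + H)/4 = (3 + H)*(¼) = ¾ + H/4)
s(r) = r (s(r) = r*(¾ + (¼)*1) = r*(¾ + ¼) = r*1 = r)
17242 - s(n(-3)) = 17242 - 1*9 = 17242 - 9 = 17233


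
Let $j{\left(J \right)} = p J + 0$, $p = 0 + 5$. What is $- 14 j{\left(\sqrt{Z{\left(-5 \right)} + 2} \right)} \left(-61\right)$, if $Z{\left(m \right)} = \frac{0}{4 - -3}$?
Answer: $4270 \sqrt{2} \approx 6038.7$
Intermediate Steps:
$Z{\left(m \right)} = 0$ ($Z{\left(m \right)} = \frac{0}{4 + 3} = \frac{0}{7} = 0 \cdot \frac{1}{7} = 0$)
$p = 5$
$j{\left(J \right)} = 5 J$ ($j{\left(J \right)} = 5 J + 0 = 5 J$)
$- 14 j{\left(\sqrt{Z{\left(-5 \right)} + 2} \right)} \left(-61\right) = - 14 \cdot 5 \sqrt{0 + 2} \left(-61\right) = - 14 \cdot 5 \sqrt{2} \left(-61\right) = - 70 \sqrt{2} \left(-61\right) = 4270 \sqrt{2}$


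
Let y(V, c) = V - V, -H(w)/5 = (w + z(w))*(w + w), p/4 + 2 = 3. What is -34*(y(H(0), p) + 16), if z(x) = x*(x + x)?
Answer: -544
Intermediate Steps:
z(x) = 2*x² (z(x) = x*(2*x) = 2*x²)
p = 4 (p = -8 + 4*3 = -8 + 12 = 4)
H(w) = -10*w*(w + 2*w²) (H(w) = -5*(w + 2*w²)*(w + w) = -5*(w + 2*w²)*2*w = -10*w*(w + 2*w²))
y(V, c) = 0
-34*(y(H(0), p) + 16) = -34*(0 + 16) = -34*16 = -544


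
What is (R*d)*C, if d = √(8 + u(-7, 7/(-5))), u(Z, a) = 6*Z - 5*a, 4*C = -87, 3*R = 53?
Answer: -4611*I*√3/4 ≈ -1996.6*I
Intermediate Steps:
R = 53/3 (R = (⅓)*53 = 53/3 ≈ 17.667)
C = -87/4 (C = (¼)*(-87) = -87/4 ≈ -21.750)
u(Z, a) = -5*a + 6*Z
d = 3*I*√3 (d = √(8 + (-35/(-5) + 6*(-7))) = √(8 + (-35*(-1)/5 - 42)) = √(8 + (-5*(-7/5) - 42)) = √(8 + (7 - 42)) = √(8 - 35) = √(-27) = 3*I*√3 ≈ 5.1962*I)
(R*d)*C = (53*(3*I*√3)/3)*(-87/4) = (53*I*√3)*(-87/4) = -4611*I*√3/4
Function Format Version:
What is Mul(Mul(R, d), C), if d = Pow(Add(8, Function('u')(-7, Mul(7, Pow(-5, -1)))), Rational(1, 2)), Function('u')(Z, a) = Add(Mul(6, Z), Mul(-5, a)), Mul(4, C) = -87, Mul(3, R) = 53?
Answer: Mul(Rational(-4611, 4), I, Pow(3, Rational(1, 2))) ≈ Mul(-1996.6, I)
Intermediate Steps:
R = Rational(53, 3) (R = Mul(Rational(1, 3), 53) = Rational(53, 3) ≈ 17.667)
C = Rational(-87, 4) (C = Mul(Rational(1, 4), -87) = Rational(-87, 4) ≈ -21.750)
Function('u')(Z, a) = Add(Mul(-5, a), Mul(6, Z))
d = Mul(3, I, Pow(3, Rational(1, 2))) (d = Pow(Add(8, Add(Mul(-5, Mul(7, Pow(-5, -1))), Mul(6, -7))), Rational(1, 2)) = Pow(Add(8, Add(Mul(-5, Mul(7, Rational(-1, 5))), -42)), Rational(1, 2)) = Pow(Add(8, Add(Mul(-5, Rational(-7, 5)), -42)), Rational(1, 2)) = Pow(Add(8, Add(7, -42)), Rational(1, 2)) = Pow(Add(8, -35), Rational(1, 2)) = Pow(-27, Rational(1, 2)) = Mul(3, I, Pow(3, Rational(1, 2))) ≈ Mul(5.1962, I))
Mul(Mul(R, d), C) = Mul(Mul(Rational(53, 3), Mul(3, I, Pow(3, Rational(1, 2)))), Rational(-87, 4)) = Mul(Mul(53, I, Pow(3, Rational(1, 2))), Rational(-87, 4)) = Mul(Rational(-4611, 4), I, Pow(3, Rational(1, 2)))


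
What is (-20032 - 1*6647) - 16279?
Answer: -42958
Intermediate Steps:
(-20032 - 1*6647) - 16279 = (-20032 - 6647) - 16279 = -26679 - 16279 = -42958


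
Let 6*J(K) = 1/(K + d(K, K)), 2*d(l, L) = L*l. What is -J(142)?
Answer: -1/61344 ≈ -1.6302e-5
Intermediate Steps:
d(l, L) = L*l/2 (d(l, L) = (L*l)/2 = L*l/2)
J(K) = 1/(6*(K + K²/2)) (J(K) = 1/(6*(K + K*K/2)) = 1/(6*(K + K²/2)))
-J(142) = -1/(3*142*(2 + 142)) = -1/(3*142*144) = -1*1/61344 = -1/61344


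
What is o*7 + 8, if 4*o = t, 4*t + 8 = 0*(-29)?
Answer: 9/2 ≈ 4.5000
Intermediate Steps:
t = -2 (t = -2 + (0*(-29))/4 = -2 + (¼)*0 = -2 + 0 = -2)
o = -½ (o = (¼)*(-2) = -½ ≈ -0.50000)
o*7 + 8 = -½*7 + 8 = -7/2 + 8 = 9/2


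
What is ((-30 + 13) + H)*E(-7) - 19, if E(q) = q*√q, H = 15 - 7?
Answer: -19 + 63*I*√7 ≈ -19.0 + 166.68*I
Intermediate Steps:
H = 8
E(q) = q^(3/2)
((-30 + 13) + H)*E(-7) - 19 = ((-30 + 13) + 8)*(-7)^(3/2) - 19 = (-17 + 8)*(-7*I*√7) - 19 = -(-63)*I*√7 - 19 = 63*I*√7 - 19 = -19 + 63*I*√7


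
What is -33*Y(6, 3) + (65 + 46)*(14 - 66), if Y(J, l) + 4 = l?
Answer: -5739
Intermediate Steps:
Y(J, l) = -4 + l
-33*Y(6, 3) + (65 + 46)*(14 - 66) = -33*(-4 + 3) + (65 + 46)*(14 - 66) = -33*(-1) + 111*(-52) = 33 - 5772 = -5739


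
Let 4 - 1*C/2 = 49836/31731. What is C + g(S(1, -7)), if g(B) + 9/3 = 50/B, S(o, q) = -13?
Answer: -273257/137501 ≈ -1.9873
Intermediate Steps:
g(B) = -3 + 50/B
C = 51392/10577 (C = 8 - 99672/31731 = 8 - 2*16612/10577 = 8 - 33224/10577 = 51392/10577 ≈ 4.8588)
C + g(S(1, -7)) = 51392/10577 + (-3 + 50/(-13)) = 51392/10577 + (-3 + 50*(-1/13)) = 51392/10577 + (-3 - 50/13) = 51392/10577 - 89/13 = -273257/137501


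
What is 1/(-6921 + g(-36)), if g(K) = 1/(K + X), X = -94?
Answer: -130/899731 ≈ -0.00014449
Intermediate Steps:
g(K) = 1/(-94 + K) (g(K) = 1/(K - 94) = 1/(-94 + K))
1/(-6921 + g(-36)) = 1/(-6921 + 1/(-94 - 36)) = 1/(-6921 + 1/(-130)) = 1/(-6921 - 1/130) = 1/(-899731/130) = -130/899731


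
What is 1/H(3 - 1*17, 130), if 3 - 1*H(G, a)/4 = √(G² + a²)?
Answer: -3/68348 - √4274/34174 ≈ -0.0019569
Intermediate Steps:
H(G, a) = 12 - 4*√(G² + a²)
1/H(3 - 1*17, 130) = 1/(12 - 4*√((3 - 1*17)² + 130²)) = 1/(12 - 4*√((3 - 17)² + 16900)) = 1/(12 - 4*√((-14)² + 16900)) = 1/(12 - 4*√(196 + 16900)) = 1/(12 - 8*√4274)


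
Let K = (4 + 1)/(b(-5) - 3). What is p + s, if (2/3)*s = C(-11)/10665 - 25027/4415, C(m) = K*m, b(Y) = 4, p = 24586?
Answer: 77150336512/3139065 ≈ 24578.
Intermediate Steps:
K = 5 (K = (4 + 1)/(4 - 3) = 5/1 = 5*1 = 5)
C(m) = 5*m
s = -26715578/3139065 (s = 3*((5*(-11))/10665 - 25027/4415)/2 = 3*(-55*1/10665 - 25027*1/4415)/2 = 3*(-11/2133 - 25027/4415)/2 = (3/2)*(-53431156/9417195) = -26715578/3139065 ≈ -8.5107)
p + s = 24586 - 26715578/3139065 = 77150336512/3139065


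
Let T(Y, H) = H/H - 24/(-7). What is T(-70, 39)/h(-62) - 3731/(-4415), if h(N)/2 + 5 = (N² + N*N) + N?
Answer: 398212179/471054010 ≈ 0.84536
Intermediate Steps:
T(Y, H) = 31/7 (T(Y, H) = 1 - 24*(-⅐) = 1 + 24/7 = 31/7)
h(N) = -10 + 2*N + 4*N² (h(N) = -10 + 2*((N² + N*N) + N) = -10 + 2*((N² + N²) + N) = -10 + 2*(2*N² + N) = -10 + 2*(N + 2*N²) = -10 + (2*N + 4*N²) = -10 + 2*N + 4*N²)
T(-70, 39)/h(-62) - 3731/(-4415) = 31/(7*(-10 + 2*(-62) + 4*(-62)²)) - 3731/(-4415) = 31/(7*(-10 - 124 + 4*3844)) - 3731*(-1/4415) = 31/(7*(-10 - 124 + 15376)) + 3731/4415 = (31/7)/15242 + 3731/4415 = (31/7)*(1/15242) + 3731/4415 = 31/106694 + 3731/4415 = 398212179/471054010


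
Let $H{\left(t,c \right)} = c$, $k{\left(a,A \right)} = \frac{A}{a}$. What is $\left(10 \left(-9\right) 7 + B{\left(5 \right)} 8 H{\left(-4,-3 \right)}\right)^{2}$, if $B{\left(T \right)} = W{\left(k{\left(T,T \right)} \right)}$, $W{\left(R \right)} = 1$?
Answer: $427716$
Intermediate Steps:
$B{\left(T \right)} = 1$
$\left(10 \left(-9\right) 7 + B{\left(5 \right)} 8 H{\left(-4,-3 \right)}\right)^{2} = \left(10 \left(-9\right) 7 + 1 \cdot 8 \left(-3\right)\right)^{2} = \left(\left(-90\right) 7 + 8 \left(-3\right)\right)^{2} = \left(-630 - 24\right)^{2} = \left(-654\right)^{2} = 427716$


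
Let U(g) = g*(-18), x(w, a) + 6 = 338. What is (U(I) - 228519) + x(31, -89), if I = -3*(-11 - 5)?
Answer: -229051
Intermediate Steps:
x(w, a) = 332 (x(w, a) = -6 + 338 = 332)
I = 48 (I = -3*(-16) = 48)
U(g) = -18*g
(U(I) - 228519) + x(31, -89) = (-18*48 - 228519) + 332 = (-864 - 228519) + 332 = -229383 + 332 = -229051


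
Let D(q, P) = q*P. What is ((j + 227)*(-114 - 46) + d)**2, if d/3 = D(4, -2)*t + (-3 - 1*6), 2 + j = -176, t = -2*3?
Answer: 59644729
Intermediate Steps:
t = -6
j = -178 (j = -2 - 176 = -178)
D(q, P) = P*q
d = 117 (d = 3*(-2*4*(-6) + (-3 - 1*6)) = 3*(-8*(-6) + (-3 - 6)) = 3*(48 - 9) = 3*39 = 117)
((j + 227)*(-114 - 46) + d)**2 = ((-178 + 227)*(-114 - 46) + 117)**2 = (49*(-160) + 117)**2 = (-7840 + 117)**2 = (-7723)**2 = 59644729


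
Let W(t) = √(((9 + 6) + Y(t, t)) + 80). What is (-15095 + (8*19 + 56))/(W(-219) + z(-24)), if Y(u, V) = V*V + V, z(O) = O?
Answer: -357288/47261 - 14887*√47837/47261 ≈ -76.455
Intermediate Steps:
Y(u, V) = V + V² (Y(u, V) = V² + V = V + V²)
W(t) = √(95 + t*(1 + t)) (W(t) = √(((9 + 6) + t*(1 + t)) + 80) = √((15 + t*(1 + t)) + 80) = √(95 + t*(1 + t)))
(-15095 + (8*19 + 56))/(W(-219) + z(-24)) = (-15095 + (8*19 + 56))/(√(95 - 219*(1 - 219)) - 24) = (-15095 + (152 + 56))/(√(95 - 219*(-218)) - 24) = (-15095 + 208)/(√(95 + 47742) - 24) = -14887/(√47837 - 24) = -14887/(-24 + √47837)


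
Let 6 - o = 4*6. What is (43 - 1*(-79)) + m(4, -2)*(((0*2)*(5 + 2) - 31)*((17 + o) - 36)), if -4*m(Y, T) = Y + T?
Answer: -903/2 ≈ -451.50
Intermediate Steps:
o = -18 (o = 6 - 4*6 = 6 - 1*24 = 6 - 24 = -18)
m(Y, T) = -T/4 - Y/4 (m(Y, T) = -(Y + T)/4 = -(T + Y)/4 = -T/4 - Y/4)
(43 - 1*(-79)) + m(4, -2)*(((0*2)*(5 + 2) - 31)*((17 + o) - 36)) = (43 - 1*(-79)) + (-¼*(-2) - ¼*4)*(((0*2)*(5 + 2) - 31)*((17 - 18) - 36)) = (43 + 79) + (½ - 1)*((0*7 - 31)*(-1 - 36)) = 122 - (0 - 31)*(-37)/2 = 122 - (-31)*(-37)/2 = 122 - ½*1147 = 122 - 1147/2 = -903/2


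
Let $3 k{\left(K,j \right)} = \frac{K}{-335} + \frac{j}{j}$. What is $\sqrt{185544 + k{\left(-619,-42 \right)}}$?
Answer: $\frac{\sqrt{20822781930}}{335} \approx 430.75$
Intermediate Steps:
$k{\left(K,j \right)} = \frac{1}{3} - \frac{K}{1005}$ ($k{\left(K,j \right)} = \frac{\frac{K}{-335} + \frac{j}{j}}{3} = \frac{K \left(- \frac{1}{335}\right) + 1}{3} = \frac{- \frac{K}{335} + 1}{3} = \frac{1 - \frac{K}{335}}{3} = \frac{1}{3} - \frac{K}{1005}$)
$\sqrt{185544 + k{\left(-619,-42 \right)}} = \sqrt{185544 + \left(\frac{1}{3} - - \frac{619}{1005}\right)} = \sqrt{185544 + \left(\frac{1}{3} + \frac{619}{1005}\right)} = \sqrt{185544 + \frac{318}{335}} = \sqrt{\frac{62157558}{335}} = \frac{\sqrt{20822781930}}{335}$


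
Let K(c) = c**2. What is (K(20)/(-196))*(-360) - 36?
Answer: 34236/49 ≈ 698.69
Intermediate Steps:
(K(20)/(-196))*(-360) - 36 = (20**2/(-196))*(-360) - 36 = (400*(-1/196))*(-360) - 36 = -100/49*(-360) - 36 = 36000/49 - 36 = 34236/49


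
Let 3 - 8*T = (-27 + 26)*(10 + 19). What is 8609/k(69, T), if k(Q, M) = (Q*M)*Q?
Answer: 8609/19044 ≈ 0.45206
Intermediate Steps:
T = 4 (T = 3/8 - (-27 + 26)*(10 + 19)/8 = 3/8 - (-1)*29/8 = 3/8 - ⅛*(-29) = 3/8 + 29/8 = 4)
k(Q, M) = M*Q² (k(Q, M) = (M*Q)*Q = M*Q²)
8609/k(69, T) = 8609/((4*69²)) = 8609/((4*4761)) = 8609/19044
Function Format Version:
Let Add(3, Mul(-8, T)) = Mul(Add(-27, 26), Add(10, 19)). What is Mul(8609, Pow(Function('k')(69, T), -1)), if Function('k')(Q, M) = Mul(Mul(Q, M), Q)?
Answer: Rational(8609, 19044) ≈ 0.45206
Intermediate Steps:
T = 4 (T = Add(Rational(3, 8), Mul(Rational(-1, 8), Mul(Add(-27, 26), Add(10, 19)))) = Add(Rational(3, 8), Mul(Rational(-1, 8), Mul(-1, 29))) = Add(Rational(3, 8), Mul(Rational(-1, 8), -29)) = Add(Rational(3, 8), Rational(29, 8)) = 4)
Function('k')(Q, M) = Mul(M, Pow(Q, 2)) (Function('k')(Q, M) = Mul(Mul(M, Q), Q) = Mul(M, Pow(Q, 2)))
Mul(8609, Pow(Function('k')(69, T), -1)) = Mul(8609, Pow(Mul(4, Pow(69, 2)), -1)) = Mul(8609, Pow(Mul(4, 4761), -1)) = Mul(8609, Pow(19044, -1)) = Mul(8609, Rational(1, 19044)) = Rational(8609, 19044)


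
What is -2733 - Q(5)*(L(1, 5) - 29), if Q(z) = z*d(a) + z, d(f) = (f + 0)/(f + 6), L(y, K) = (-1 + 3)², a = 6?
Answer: -5091/2 ≈ -2545.5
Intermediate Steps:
L(y, K) = 4 (L(y, K) = 2² = 4)
d(f) = f/(6 + f)
Q(z) = 3*z/2 (Q(z) = z*(6/(6 + 6)) + z = z*(6/12) + z = z*(6*(1/12)) + z = z*(½) + z = z/2 + z = 3*z/2)
-2733 - Q(5)*(L(1, 5) - 29) = -2733 - (3/2)*5*(4 - 29) = -2733 - 15*(-25)/2 = -2733 - 1*(-375/2) = -2733 + 375/2 = -5091/2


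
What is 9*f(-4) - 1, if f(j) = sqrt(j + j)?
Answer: -1 + 18*I*sqrt(2) ≈ -1.0 + 25.456*I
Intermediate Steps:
f(j) = sqrt(2)*sqrt(j) (f(j) = sqrt(2*j) = sqrt(2)*sqrt(j))
9*f(-4) - 1 = 9*(sqrt(2)*sqrt(-4)) - 1 = 9*(sqrt(2)*(2*I)) - 1 = 9*(2*I*sqrt(2)) - 1 = 18*I*sqrt(2) - 1 = -1 + 18*I*sqrt(2)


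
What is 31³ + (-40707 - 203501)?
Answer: -214417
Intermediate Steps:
31³ + (-40707 - 203501) = 29791 - 244208 = -214417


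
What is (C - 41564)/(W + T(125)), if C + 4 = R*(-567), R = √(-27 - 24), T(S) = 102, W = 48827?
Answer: -96/113 - 567*I*√51/48929 ≈ -0.84956 - 0.082756*I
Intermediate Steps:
R = I*√51 (R = √(-51) = I*√51 ≈ 7.1414*I)
C = -4 - 567*I*√51 (C = -4 + (I*√51)*(-567) = -4 - 567*I*√51 ≈ -4.0 - 4049.2*I)
(C - 41564)/(W + T(125)) = ((-4 - 567*I*√51) - 41564)/(48827 + 102) = (-41568 - 567*I*√51)/48929 = (-41568 - 567*I*√51)*(1/48929) = -96/113 - 567*I*√51/48929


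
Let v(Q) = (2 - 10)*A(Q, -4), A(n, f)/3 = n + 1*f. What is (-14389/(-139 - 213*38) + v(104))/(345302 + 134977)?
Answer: -19744811/3954137007 ≈ -0.0049935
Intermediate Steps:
A(n, f) = 3*f + 3*n (A(n, f) = 3*(n + 1*f) = 3*(n + f) = 3*(f + n) = 3*f + 3*n)
v(Q) = 96 - 24*Q (v(Q) = (2 - 10)*(3*(-4) + 3*Q) = -8*(-12 + 3*Q) = 96 - 24*Q)
(-14389/(-139 - 213*38) + v(104))/(345302 + 134977) = (-14389/(-139 - 213*38) + (96 - 24*104))/(345302 + 134977) = (-14389/(-139 - 8094) + (96 - 2496))/480279 = (-14389/(-8233) - 2400)*(1/480279) = (-14389*(-1/8233) - 2400)*(1/480279) = (14389/8233 - 2400)*(1/480279) = -19744811/8233*1/480279 = -19744811/3954137007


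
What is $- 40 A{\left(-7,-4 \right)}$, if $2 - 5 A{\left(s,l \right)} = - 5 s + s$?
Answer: $208$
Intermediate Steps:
$A{\left(s,l \right)} = \frac{2}{5} + \frac{4 s}{5}$ ($A{\left(s,l \right)} = \frac{2}{5} - \frac{- 5 s + s}{5} = \frac{2}{5} - \frac{\left(-4\right) s}{5} = \frac{2}{5} + \frac{4 s}{5}$)
$- 40 A{\left(-7,-4 \right)} = - 40 \left(\frac{2}{5} + \frac{4}{5} \left(-7\right)\right) = - 40 \left(\frac{2}{5} - \frac{28}{5}\right) = \left(-40\right) \left(- \frac{26}{5}\right) = 208$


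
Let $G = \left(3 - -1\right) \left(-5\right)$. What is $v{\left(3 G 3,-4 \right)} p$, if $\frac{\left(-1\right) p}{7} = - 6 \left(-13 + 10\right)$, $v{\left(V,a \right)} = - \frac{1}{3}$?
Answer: $42$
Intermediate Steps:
$G = -20$ ($G = \left(3 + 1\right) \left(-5\right) = 4 \left(-5\right) = -20$)
$v{\left(V,a \right)} = - \frac{1}{3}$ ($v{\left(V,a \right)} = \left(-1\right) \frac{1}{3} = - \frac{1}{3}$)
$p = -126$ ($p = - 7 \left(- 6 \left(-13 + 10\right)\right) = - 7 \left(\left(-6\right) \left(-3\right)\right) = \left(-7\right) 18 = -126$)
$v{\left(3 G 3,-4 \right)} p = \left(- \frac{1}{3}\right) \left(-126\right) = 42$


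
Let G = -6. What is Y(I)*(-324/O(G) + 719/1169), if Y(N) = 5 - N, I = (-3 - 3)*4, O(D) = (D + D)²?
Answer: -221705/4676 ≈ -47.413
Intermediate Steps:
O(D) = 4*D² (O(D) = (2*D)² = 4*D²)
I = -24 (I = -6*4 = -24)
Y(I)*(-324/O(G) + 719/1169) = (5 - 1*(-24))*(-324/(4*(-6)²) + 719/1169) = (5 + 24)*(-324/(4*36) + 719*(1/1169)) = 29*(-324/144 + 719/1169) = 29*(-324*1/144 + 719/1169) = 29*(-9/4 + 719/1169) = 29*(-7645/4676) = -221705/4676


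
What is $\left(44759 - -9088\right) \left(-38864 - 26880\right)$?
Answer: $-3540117168$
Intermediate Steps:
$\left(44759 - -9088\right) \left(-38864 - 26880\right) = \left(44759 + 9088\right) \left(-65744\right) = 53847 \left(-65744\right) = -3540117168$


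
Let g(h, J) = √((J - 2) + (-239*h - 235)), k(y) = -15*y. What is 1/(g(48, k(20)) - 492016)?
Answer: -492016/242079756265 - I*√12009/242079756265 ≈ -2.0325e-6 - 4.5268e-10*I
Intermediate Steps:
g(h, J) = √(-237 + J - 239*h) (g(h, J) = √((-2 + J) + (-235 - 239*h)) = √(-237 + J - 239*h))
1/(g(48, k(20)) - 492016) = 1/(√(-237 - 15*20 - 239*48) - 492016) = 1/(√(-237 - 300 - 11472) - 492016) = 1/(√(-12009) - 492016) = 1/(I*√12009 - 492016) = 1/(-492016 + I*√12009)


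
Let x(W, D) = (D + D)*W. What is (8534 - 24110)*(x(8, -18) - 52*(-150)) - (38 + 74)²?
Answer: -117019456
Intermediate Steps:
x(W, D) = 2*D*W (x(W, D) = (2*D)*W = 2*D*W)
(8534 - 24110)*(x(8, -18) - 52*(-150)) - (38 + 74)² = (8534 - 24110)*(2*(-18)*8 - 52*(-150)) - (38 + 74)² = -15576*(-288 + 7800) - 1*112² = -15576*7512 - 1*12544 = -117006912 - 12544 = -117019456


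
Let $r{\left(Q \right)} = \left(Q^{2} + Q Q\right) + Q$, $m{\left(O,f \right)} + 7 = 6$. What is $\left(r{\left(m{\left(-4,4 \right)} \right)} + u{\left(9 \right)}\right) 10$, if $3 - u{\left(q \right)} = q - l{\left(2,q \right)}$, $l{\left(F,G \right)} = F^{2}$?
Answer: $-10$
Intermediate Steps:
$m{\left(O,f \right)} = -1$ ($m{\left(O,f \right)} = -7 + 6 = -1$)
$r{\left(Q \right)} = Q + 2 Q^{2}$ ($r{\left(Q \right)} = \left(Q^{2} + Q^{2}\right) + Q = 2 Q^{2} + Q = Q + 2 Q^{2}$)
$u{\left(q \right)} = 7 - q$ ($u{\left(q \right)} = 3 - \left(q - 2^{2}\right) = 3 - \left(q - 4\right) = 3 - \left(-4 + q\right) = 7 - q$)
$\left(r{\left(m{\left(-4,4 \right)} \right)} + u{\left(9 \right)}\right) 10 = \left(- (1 + 2 \left(-1\right)) + \left(7 - 9\right)\right) 10 = \left(- (1 - 2) + \left(7 - 9\right)\right) 10 = \left(\left(-1\right) \left(-1\right) - 2\right) 10 = \left(1 - 2\right) 10 = \left(-1\right) 10 = -10$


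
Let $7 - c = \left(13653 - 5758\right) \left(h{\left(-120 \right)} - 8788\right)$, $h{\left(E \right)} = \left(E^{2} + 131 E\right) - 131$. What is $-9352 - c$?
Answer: $-80846264$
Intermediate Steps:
$h{\left(E \right)} = -131 + E^{2} + 131 E$
$c = 80836912$ ($c = 7 - \left(13653 - 5758\right) \left(\left(-131 + \left(-120\right)^{2} + 131 \left(-120\right)\right) - 8788\right) = 7 - 7895 \left(\left(-131 + 14400 - 15720\right) - 8788\right) = 7 - 7895 \left(-1451 - 8788\right) = 7 - 7895 \left(-10239\right) = 7 - -80836905 = 7 + 80836905 = 80836912$)
$-9352 - c = -9352 - 80836912 = -80846264$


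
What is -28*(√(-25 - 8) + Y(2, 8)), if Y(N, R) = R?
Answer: -224 - 28*I*√33 ≈ -224.0 - 160.85*I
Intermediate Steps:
-28*(√(-25 - 8) + Y(2, 8)) = -28*(√(-25 - 8) + 8) = -28*(√(-33) + 8) = -28*(I*√33 + 8) = -28*(8 + I*√33) = -224 - 28*I*√33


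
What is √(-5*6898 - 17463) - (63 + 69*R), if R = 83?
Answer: -5790 + I*√51953 ≈ -5790.0 + 227.93*I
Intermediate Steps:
√(-5*6898 - 17463) - (63 + 69*R) = √(-5*6898 - 17463) - (63 + 69*83) = √(-34490 - 17463) - (63 + 5727) = √(-51953) - 1*5790 = I*√51953 - 5790 = -5790 + I*√51953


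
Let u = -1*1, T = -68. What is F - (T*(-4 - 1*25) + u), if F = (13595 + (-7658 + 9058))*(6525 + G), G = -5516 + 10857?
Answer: 177928699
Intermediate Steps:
G = 5341
u = -1
F = 177930670 (F = (13595 + (-7658 + 9058))*(6525 + 5341) = (13595 + 1400)*11866 = 14995*11866 = 177930670)
F - (T*(-4 - 1*25) + u) = 177930670 - (-68*(-4 - 1*25) - 1) = 177930670 - (-68*(-4 - 25) - 1) = 177930670 - (-68*(-29) - 1) = 177930670 - (1972 - 1) = 177930670 - 1*1971 = 177930670 - 1971 = 177928699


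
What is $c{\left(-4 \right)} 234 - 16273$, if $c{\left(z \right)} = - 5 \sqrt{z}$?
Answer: $-16273 - 2340 i \approx -16273.0 - 2340.0 i$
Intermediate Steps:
$c{\left(-4 \right)} 234 - 16273 = - 5 \sqrt{-4} \cdot 234 - 16273 = - 5 \cdot 2 i 234 - 16273 = - 10 i 234 - 16273 = - 2340 i - 16273 = -16273 - 2340 i$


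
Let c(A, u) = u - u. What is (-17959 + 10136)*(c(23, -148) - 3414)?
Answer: 26707722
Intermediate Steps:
c(A, u) = 0
(-17959 + 10136)*(c(23, -148) - 3414) = (-17959 + 10136)*(0 - 3414) = -7823*(-3414) = 26707722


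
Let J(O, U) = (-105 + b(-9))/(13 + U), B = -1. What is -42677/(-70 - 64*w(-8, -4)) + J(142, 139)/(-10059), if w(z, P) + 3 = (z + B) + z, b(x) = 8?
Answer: -32625824983/925025640 ≈ -35.270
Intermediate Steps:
w(z, P) = -4 + 2*z (w(z, P) = -3 + ((z - 1) + z) = -3 + ((-1 + z) + z) = -3 + (-1 + 2*z) = -4 + 2*z)
J(O, U) = -97/(13 + U) (J(O, U) = (-105 + 8)/(13 + U) = -97/(13 + U))
-42677/(-70 - 64*w(-8, -4)) + J(142, 139)/(-10059) = -42677/(-70 - 64*(-4 + 2*(-8))) - 97/(13 + 139)/(-10059) = -42677/(-70 - 64*(-4 - 16)) - 97/152*(-1/10059) = -42677/(-70 - 64*(-20)) - 97*1/152*(-1/10059) = -42677/(-70 + 1280) - 97/152*(-1/10059) = -42677/1210 + 97/1528968 = -32625824983/925025640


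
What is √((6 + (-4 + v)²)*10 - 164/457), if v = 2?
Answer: 4*√1300622/457 ≈ 9.9820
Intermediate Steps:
√((6 + (-4 + v)²)*10 - 164/457) = √((6 + (-4 + 2)²)*10 - 164/457) = √((6 + (-2)²)*10 - 164*1/457) = √((6 + 4)*10 - 164/457) = √(10*10 - 164/457) = √(100 - 164/457) = √(45536/457) = 4*√1300622/457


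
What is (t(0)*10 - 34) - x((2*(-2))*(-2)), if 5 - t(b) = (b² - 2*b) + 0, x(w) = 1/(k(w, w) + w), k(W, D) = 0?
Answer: 127/8 ≈ 15.875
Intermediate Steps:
x(w) = 1/w (x(w) = 1/(0 + w) = 1/w)
t(b) = 5 - b² + 2*b (t(b) = 5 - ((b² - 2*b) + 0) = 5 - (b² - 2*b) = 5 + (-b² + 2*b) = 5 - b² + 2*b)
(t(0)*10 - 34) - x((2*(-2))*(-2)) = ((5 - 1*0² + 2*0)*10 - 34) - 1/((2*(-2))*(-2)) = ((5 - 1*0 + 0)*10 - 34) - 1/((-4*(-2))) = ((5 + 0 + 0)*10 - 34) - 1/8 = (5*10 - 34) - 1*⅛ = (50 - 34) - ⅛ = 16 - ⅛ = 127/8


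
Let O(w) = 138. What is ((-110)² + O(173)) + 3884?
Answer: 16122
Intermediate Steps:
((-110)² + O(173)) + 3884 = ((-110)² + 138) + 3884 = (12100 + 138) + 3884 = 12238 + 3884 = 16122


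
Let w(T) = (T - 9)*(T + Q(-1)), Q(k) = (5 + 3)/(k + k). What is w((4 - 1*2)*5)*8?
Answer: 48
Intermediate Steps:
Q(k) = 4/k (Q(k) = 8/((2*k)) = 8*(1/(2*k)) = 4/k)
w(T) = (-9 + T)*(-4 + T) (w(T) = (T - 9)*(T + 4/(-1)) = (-9 + T)*(T + 4*(-1)) = (-9 + T)*(T - 4) = (-9 + T)*(-4 + T))
w((4 - 1*2)*5)*8 = (36 + ((4 - 1*2)*5)² - 13*(4 - 1*2)*5)*8 = (36 + ((4 - 2)*5)² - 13*(4 - 2)*5)*8 = (36 + (2*5)² - 26*5)*8 = (36 + 10² - 13*10)*8 = (36 + 100 - 130)*8 = 6*8 = 48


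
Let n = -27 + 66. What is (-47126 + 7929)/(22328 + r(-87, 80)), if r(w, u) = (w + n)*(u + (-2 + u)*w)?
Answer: -39197/344216 ≈ -0.11387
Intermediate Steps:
n = 39
r(w, u) = (39 + w)*(u + w*(-2 + u)) (r(w, u) = (w + 39)*(u + (-2 + u)*w) = (39 + w)*(u + w*(-2 + u)))
(-47126 + 7929)/(22328 + r(-87, 80)) = (-47126 + 7929)/(22328 + (-78*(-87) - 2*(-87)² + 39*80 + 80*(-87)² + 40*80*(-87))) = -39197/(22328 + (6786 - 2*7569 + 3120 + 80*7569 - 278400)) = -39197/(22328 + (6786 - 15138 + 3120 + 605520 - 278400)) = -39197/(22328 + 321888) = -39197/344216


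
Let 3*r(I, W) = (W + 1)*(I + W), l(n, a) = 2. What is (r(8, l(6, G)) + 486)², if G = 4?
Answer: 246016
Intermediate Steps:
r(I, W) = (1 + W)*(I + W)/3 (r(I, W) = ((W + 1)*(I + W))/3 = ((1 + W)*(I + W))/3 = (1 + W)*(I + W)/3)
(r(8, l(6, G)) + 486)² = (((⅓)*8 + (⅓)*2 + (⅓)*2² + (⅓)*8*2) + 486)² = ((8/3 + ⅔ + (⅓)*4 + 16/3) + 486)² = ((8/3 + ⅔ + 4/3 + 16/3) + 486)² = (10 + 486)² = 496² = 246016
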